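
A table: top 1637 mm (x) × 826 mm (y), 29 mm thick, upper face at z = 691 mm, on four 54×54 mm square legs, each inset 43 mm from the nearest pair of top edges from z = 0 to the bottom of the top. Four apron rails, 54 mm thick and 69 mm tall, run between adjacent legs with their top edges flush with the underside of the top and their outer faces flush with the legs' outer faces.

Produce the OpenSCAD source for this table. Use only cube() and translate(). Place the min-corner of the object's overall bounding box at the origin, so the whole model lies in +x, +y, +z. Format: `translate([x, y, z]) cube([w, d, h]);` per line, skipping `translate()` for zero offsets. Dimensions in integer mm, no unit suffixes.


translate([0, 0, 662]) cube([1637, 826, 29]);
translate([43, 43, 0]) cube([54, 54, 662]);
translate([1540, 43, 0]) cube([54, 54, 662]);
translate([43, 729, 0]) cube([54, 54, 662]);
translate([1540, 729, 0]) cube([54, 54, 662]);
translate([97, 43, 593]) cube([1443, 54, 69]);
translate([97, 729, 593]) cube([1443, 54, 69]);
translate([43, 97, 593]) cube([54, 632, 69]);
translate([1540, 97, 593]) cube([54, 632, 69]);


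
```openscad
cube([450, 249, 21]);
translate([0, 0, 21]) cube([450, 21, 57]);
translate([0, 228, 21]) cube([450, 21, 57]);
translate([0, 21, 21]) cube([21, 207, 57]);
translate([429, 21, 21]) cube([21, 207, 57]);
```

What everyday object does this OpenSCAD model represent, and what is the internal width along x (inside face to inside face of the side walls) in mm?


An open box. The internal width is 408 mm.

A 450×249 base slab with four walls standing on it — an open box. The base is 450 mm wide and the walls are 21 mm thick, so the internal width is 450 − 2 × 21 = 408 mm.


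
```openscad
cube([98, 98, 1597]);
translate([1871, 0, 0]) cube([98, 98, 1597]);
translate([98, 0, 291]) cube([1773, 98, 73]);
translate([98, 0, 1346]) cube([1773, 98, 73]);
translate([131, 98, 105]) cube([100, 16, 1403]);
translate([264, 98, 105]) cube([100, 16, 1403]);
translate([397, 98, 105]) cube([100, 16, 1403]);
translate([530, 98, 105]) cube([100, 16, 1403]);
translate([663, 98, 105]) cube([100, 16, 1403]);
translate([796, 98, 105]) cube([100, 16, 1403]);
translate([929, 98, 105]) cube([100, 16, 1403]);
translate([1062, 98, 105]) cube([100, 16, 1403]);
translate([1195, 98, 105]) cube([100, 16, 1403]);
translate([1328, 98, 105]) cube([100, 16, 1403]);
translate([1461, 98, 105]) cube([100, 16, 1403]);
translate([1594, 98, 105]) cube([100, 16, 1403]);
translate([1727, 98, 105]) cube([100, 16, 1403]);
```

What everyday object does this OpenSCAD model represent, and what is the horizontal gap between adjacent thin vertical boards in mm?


A fence section. The picket gap is 33 mm.

Two posts, two rails, 13 pickets — a fence section. Span 1773 mm holds 13 pickets of 100 mm with 14 equal gaps: ⌊(1773 − 13·100) / 14⌋ = 33 mm.


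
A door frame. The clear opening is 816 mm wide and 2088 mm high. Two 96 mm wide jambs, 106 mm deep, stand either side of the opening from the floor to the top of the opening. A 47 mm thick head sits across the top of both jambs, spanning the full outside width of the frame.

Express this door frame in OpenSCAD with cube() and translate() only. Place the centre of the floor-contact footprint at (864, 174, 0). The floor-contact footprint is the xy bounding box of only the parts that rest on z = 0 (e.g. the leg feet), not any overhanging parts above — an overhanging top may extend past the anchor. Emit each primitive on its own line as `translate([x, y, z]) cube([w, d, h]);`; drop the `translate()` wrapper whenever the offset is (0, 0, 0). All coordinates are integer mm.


translate([360, 121, 0]) cube([96, 106, 2088]);
translate([1272, 121, 0]) cube([96, 106, 2088]);
translate([360, 121, 2088]) cube([1008, 106, 47]);


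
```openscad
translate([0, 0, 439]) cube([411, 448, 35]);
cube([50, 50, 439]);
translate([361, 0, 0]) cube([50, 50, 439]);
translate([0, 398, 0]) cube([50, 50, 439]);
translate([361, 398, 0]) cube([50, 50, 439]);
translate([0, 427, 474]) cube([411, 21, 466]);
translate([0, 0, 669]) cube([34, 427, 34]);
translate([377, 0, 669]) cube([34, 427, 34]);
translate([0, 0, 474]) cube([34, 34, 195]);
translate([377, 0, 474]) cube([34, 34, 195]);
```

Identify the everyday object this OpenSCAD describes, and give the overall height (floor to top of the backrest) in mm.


A chair. The overall height is 940 mm.

A slab on four corner posts with a tall panel at the back — a chair. The seat slab sits at z = 439 with thickness 35, and the 466 mm backrest starts at the seat top, so the overall height is 439 + 35 + 466 = 940 mm.


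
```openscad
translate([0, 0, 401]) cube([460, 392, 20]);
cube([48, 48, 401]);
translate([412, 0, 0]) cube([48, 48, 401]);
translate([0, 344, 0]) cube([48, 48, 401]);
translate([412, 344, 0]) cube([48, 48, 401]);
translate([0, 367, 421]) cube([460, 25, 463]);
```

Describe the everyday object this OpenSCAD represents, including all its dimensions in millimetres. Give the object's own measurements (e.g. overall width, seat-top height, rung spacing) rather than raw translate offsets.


A chair. The seat is a 460×392×20 mm slab with its top at z = 421 mm, on four 48×48 mm corner legs (flush with the seat edges, standing on z = 0). A flat backrest 25 mm thick, 463 mm tall, spans the full seat width and rises from the seat top along its +y edge, rear face flush with the rear of the seat.


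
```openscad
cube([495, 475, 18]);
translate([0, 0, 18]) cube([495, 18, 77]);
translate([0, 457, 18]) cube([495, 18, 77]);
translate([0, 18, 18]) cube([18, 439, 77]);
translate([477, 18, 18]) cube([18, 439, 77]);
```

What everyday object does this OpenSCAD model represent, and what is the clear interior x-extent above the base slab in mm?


An open box. The internal width is 459 mm.

A 495×475 base slab with four walls standing on it — an open box. The base is 495 mm wide and the walls are 18 mm thick, so the internal width is 495 − 2 × 18 = 459 mm.


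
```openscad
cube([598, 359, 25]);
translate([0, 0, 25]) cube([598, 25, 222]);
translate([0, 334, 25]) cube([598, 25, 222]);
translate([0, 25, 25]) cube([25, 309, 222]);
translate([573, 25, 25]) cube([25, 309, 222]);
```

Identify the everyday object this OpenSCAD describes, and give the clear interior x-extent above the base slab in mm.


An open box. The internal width is 548 mm.

A 598×359 base slab with four walls standing on it — an open box. The base is 598 mm wide and the walls are 25 mm thick, so the internal width is 598 − 2 × 25 = 548 mm.


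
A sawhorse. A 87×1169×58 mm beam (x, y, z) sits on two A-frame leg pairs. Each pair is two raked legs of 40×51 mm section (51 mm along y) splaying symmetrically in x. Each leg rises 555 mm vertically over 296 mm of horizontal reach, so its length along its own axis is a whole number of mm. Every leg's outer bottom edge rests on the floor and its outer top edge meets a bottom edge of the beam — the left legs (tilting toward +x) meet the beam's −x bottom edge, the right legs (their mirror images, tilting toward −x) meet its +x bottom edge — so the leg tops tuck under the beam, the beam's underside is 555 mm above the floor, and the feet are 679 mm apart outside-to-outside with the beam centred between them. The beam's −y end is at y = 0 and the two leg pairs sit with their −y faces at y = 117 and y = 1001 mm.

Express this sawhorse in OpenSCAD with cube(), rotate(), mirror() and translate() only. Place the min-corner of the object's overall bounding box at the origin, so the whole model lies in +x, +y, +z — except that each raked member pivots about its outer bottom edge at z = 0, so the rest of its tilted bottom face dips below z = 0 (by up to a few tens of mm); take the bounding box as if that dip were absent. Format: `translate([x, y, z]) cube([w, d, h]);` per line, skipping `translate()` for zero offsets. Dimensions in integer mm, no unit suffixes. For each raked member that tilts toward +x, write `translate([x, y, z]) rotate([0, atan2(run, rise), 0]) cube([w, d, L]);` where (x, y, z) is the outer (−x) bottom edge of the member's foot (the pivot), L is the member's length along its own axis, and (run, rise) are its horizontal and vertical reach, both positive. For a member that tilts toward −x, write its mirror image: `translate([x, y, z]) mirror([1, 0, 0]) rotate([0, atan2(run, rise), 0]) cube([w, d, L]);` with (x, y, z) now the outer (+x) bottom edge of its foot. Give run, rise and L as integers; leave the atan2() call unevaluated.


translate([296, 0, 555]) cube([87, 1169, 58]);
translate([0, 117, 0]) rotate([0, atan2(296, 555), 0]) cube([40, 51, 629]);
translate([679, 117, 0]) mirror([1, 0, 0]) rotate([0, atan2(296, 555), 0]) cube([40, 51, 629]);
translate([0, 1001, 0]) rotate([0, atan2(296, 555), 0]) cube([40, 51, 629]);
translate([679, 1001, 0]) mirror([1, 0, 0]) rotate([0, atan2(296, 555), 0]) cube([40, 51, 629]);


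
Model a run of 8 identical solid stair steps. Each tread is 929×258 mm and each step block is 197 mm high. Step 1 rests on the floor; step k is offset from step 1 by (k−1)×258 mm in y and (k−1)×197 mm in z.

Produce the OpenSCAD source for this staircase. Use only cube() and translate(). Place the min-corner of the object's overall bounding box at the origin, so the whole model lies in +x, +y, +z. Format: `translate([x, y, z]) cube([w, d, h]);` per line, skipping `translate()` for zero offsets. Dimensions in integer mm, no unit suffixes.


cube([929, 258, 197]);
translate([0, 258, 197]) cube([929, 258, 197]);
translate([0, 516, 394]) cube([929, 258, 197]);
translate([0, 774, 591]) cube([929, 258, 197]);
translate([0, 1032, 788]) cube([929, 258, 197]);
translate([0, 1290, 985]) cube([929, 258, 197]);
translate([0, 1548, 1182]) cube([929, 258, 197]);
translate([0, 1806, 1379]) cube([929, 258, 197]);


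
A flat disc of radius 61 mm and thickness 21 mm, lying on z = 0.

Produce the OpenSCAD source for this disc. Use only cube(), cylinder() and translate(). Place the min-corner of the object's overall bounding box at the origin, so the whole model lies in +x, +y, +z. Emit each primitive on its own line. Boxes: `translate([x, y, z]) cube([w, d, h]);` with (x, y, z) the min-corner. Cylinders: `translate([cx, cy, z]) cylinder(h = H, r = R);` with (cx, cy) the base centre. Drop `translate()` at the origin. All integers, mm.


translate([61, 61, 0]) cylinder(h = 21, r = 61);


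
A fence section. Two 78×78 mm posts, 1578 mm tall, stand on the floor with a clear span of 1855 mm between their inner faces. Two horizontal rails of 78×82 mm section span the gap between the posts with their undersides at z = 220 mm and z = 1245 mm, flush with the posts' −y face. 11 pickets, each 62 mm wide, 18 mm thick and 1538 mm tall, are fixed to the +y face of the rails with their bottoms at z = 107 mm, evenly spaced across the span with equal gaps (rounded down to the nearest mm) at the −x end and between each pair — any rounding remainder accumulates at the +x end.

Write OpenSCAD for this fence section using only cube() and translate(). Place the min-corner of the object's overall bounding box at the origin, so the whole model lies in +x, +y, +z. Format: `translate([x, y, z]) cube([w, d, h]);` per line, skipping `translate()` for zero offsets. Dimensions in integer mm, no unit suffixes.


cube([78, 78, 1578]);
translate([1933, 0, 0]) cube([78, 78, 1578]);
translate([78, 0, 220]) cube([1855, 78, 82]);
translate([78, 0, 1245]) cube([1855, 78, 82]);
translate([175, 78, 107]) cube([62, 18, 1538]);
translate([334, 78, 107]) cube([62, 18, 1538]);
translate([493, 78, 107]) cube([62, 18, 1538]);
translate([652, 78, 107]) cube([62, 18, 1538]);
translate([811, 78, 107]) cube([62, 18, 1538]);
translate([970, 78, 107]) cube([62, 18, 1538]);
translate([1129, 78, 107]) cube([62, 18, 1538]);
translate([1288, 78, 107]) cube([62, 18, 1538]);
translate([1447, 78, 107]) cube([62, 18, 1538]);
translate([1606, 78, 107]) cube([62, 18, 1538]);
translate([1765, 78, 107]) cube([62, 18, 1538]);


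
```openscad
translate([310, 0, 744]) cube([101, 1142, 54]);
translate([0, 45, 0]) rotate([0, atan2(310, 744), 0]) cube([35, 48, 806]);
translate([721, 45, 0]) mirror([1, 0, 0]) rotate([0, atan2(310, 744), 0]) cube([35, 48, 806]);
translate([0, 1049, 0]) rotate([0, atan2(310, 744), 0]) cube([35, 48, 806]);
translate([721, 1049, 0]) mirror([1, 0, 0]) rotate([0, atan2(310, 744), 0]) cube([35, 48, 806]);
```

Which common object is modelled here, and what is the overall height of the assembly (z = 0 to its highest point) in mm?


A sawhorse. The overall height is 798 mm.

A beam across two mirrored pairs of raked legs — a sawhorse. The beam's underside is at z = 744 (matching the legs' vertical rise in atan2(310, 744)) and the beam is 54 mm tall, so its top is at 744 + 54 = 798 mm. The raked legs top out at the beam's underside, so that is the highest point.


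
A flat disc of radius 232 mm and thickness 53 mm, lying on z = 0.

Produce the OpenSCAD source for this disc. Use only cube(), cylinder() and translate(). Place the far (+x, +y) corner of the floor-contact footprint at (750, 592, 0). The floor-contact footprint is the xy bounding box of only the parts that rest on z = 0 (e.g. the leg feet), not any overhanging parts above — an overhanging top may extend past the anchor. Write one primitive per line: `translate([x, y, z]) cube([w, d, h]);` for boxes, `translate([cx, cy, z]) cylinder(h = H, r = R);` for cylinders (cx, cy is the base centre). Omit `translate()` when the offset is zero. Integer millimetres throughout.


translate([518, 360, 0]) cylinder(h = 53, r = 232);


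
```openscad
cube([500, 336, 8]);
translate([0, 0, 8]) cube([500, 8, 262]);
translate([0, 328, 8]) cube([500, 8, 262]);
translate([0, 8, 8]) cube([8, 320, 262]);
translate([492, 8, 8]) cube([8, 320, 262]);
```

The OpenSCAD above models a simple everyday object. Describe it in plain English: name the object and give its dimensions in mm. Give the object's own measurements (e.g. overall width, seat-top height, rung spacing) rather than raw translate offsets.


An open-topped rectangular box: outside dimensions 500×336×270 mm, with a uniform wall and base thickness of 8 mm. The base is a full 500×336 slab on the floor; four walls sit on top of the base. The front and back walls (the −y and +y sides) span the full width; the two side walls fit between them.


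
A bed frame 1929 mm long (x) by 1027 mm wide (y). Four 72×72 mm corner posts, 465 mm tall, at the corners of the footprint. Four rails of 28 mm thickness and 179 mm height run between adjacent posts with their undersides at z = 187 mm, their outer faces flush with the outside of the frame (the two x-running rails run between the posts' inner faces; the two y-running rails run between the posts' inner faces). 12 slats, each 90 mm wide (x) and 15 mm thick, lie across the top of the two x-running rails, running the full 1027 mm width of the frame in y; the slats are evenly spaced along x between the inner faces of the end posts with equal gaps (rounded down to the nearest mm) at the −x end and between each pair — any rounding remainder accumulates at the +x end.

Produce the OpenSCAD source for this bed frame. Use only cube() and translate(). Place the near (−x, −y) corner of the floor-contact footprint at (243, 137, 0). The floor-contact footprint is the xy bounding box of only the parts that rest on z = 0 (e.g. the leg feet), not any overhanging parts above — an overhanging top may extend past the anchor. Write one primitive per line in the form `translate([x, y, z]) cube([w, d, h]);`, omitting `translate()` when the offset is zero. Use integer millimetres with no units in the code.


translate([243, 137, 0]) cube([72, 72, 465]);
translate([243, 1092, 0]) cube([72, 72, 465]);
translate([2100, 137, 0]) cube([72, 72, 465]);
translate([2100, 1092, 0]) cube([72, 72, 465]);
translate([315, 137, 187]) cube([1785, 28, 179]);
translate([315, 1136, 187]) cube([1785, 28, 179]);
translate([243, 209, 187]) cube([28, 883, 179]);
translate([2144, 209, 187]) cube([28, 883, 179]);
translate([369, 137, 366]) cube([90, 1027, 15]);
translate([513, 137, 366]) cube([90, 1027, 15]);
translate([657, 137, 366]) cube([90, 1027, 15]);
translate([801, 137, 366]) cube([90, 1027, 15]);
translate([945, 137, 366]) cube([90, 1027, 15]);
translate([1089, 137, 366]) cube([90, 1027, 15]);
translate([1233, 137, 366]) cube([90, 1027, 15]);
translate([1377, 137, 366]) cube([90, 1027, 15]);
translate([1521, 137, 366]) cube([90, 1027, 15]);
translate([1665, 137, 366]) cube([90, 1027, 15]);
translate([1809, 137, 366]) cube([90, 1027, 15]);
translate([1953, 137, 366]) cube([90, 1027, 15]);


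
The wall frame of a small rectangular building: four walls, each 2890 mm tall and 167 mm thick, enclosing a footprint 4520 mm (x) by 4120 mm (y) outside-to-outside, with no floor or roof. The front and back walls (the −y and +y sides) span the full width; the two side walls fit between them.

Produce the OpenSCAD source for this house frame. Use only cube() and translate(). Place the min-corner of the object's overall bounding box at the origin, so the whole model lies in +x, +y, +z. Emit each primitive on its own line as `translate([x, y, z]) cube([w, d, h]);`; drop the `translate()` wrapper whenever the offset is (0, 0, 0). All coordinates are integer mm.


cube([4520, 167, 2890]);
translate([0, 3953, 0]) cube([4520, 167, 2890]);
translate([0, 167, 0]) cube([167, 3786, 2890]);
translate([4353, 167, 0]) cube([167, 3786, 2890]);


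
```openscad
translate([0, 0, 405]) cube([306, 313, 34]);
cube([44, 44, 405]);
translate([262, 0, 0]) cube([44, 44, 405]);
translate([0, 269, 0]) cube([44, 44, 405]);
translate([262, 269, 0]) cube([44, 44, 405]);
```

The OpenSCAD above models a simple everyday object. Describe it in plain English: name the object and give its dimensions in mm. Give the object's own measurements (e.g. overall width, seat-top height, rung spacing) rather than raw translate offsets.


A four-legged stool. The seat is a 306×313×34 mm slab whose top surface is at z = 439 mm; four square legs, each 44×44 mm in cross-section, run from the floor (z = 0) to the underside of the seat, each flush with a corner of the seat.


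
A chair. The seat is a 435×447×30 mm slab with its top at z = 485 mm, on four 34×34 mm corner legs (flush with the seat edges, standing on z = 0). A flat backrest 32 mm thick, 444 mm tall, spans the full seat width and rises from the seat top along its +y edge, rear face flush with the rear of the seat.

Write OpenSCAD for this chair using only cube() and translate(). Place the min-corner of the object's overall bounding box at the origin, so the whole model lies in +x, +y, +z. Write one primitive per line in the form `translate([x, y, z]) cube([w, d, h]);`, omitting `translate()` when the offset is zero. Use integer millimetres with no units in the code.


// leg_h = 485 - 30 = 455
translate([0, 0, 455]) cube([435, 447, 30]);
cube([34, 34, 455]);
translate([401, 0, 0]) cube([34, 34, 455]);
translate([0, 413, 0]) cube([34, 34, 455]);
translate([401, 413, 0]) cube([34, 34, 455]);
translate([0, 415, 485]) cube([435, 32, 444]);


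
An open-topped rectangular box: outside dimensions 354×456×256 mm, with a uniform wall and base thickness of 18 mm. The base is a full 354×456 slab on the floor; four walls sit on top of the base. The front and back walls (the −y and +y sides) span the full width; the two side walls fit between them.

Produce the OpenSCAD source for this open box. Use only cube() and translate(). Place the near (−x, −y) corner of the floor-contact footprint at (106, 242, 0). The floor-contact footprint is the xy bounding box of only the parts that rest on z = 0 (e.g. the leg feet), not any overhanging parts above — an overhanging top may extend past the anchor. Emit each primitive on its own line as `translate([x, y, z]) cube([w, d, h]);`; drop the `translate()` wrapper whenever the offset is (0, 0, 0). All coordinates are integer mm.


translate([106, 242, 0]) cube([354, 456, 18]);
translate([106, 242, 18]) cube([354, 18, 238]);
translate([106, 680, 18]) cube([354, 18, 238]);
translate([106, 260, 18]) cube([18, 420, 238]);
translate([442, 260, 18]) cube([18, 420, 238]);


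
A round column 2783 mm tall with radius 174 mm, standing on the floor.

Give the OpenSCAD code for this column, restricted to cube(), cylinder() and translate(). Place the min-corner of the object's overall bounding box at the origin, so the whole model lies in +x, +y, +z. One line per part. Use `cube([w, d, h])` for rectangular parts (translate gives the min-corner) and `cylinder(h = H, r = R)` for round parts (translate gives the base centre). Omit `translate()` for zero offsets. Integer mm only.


translate([174, 174, 0]) cylinder(h = 2783, r = 174);


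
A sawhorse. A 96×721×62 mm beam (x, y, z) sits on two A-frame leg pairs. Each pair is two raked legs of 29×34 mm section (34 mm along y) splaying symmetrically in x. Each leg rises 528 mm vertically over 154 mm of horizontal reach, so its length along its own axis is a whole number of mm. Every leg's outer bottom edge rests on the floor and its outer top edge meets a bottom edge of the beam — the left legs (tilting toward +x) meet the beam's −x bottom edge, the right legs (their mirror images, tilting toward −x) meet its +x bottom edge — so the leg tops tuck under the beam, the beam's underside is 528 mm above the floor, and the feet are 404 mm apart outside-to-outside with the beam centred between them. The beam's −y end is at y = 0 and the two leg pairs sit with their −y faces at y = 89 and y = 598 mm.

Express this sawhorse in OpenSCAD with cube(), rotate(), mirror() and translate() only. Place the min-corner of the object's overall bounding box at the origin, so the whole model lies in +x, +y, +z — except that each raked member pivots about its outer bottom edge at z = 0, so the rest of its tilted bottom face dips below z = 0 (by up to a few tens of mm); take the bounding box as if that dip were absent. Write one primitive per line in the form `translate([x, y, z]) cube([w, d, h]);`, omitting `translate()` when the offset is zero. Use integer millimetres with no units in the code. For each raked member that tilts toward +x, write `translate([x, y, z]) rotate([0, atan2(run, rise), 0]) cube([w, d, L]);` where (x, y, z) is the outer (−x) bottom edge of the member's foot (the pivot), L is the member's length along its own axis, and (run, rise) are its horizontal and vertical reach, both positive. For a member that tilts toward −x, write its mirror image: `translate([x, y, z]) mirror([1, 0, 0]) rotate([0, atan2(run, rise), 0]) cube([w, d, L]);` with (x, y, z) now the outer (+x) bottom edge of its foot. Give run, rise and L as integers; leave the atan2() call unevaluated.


// leg length = √(154² + 528²) = 550
// right-leg outer foot x = 2·154 + 96 = 404
// beam min-corner = (154, 0, 528)
translate([154, 0, 528]) cube([96, 721, 62]);
translate([0, 89, 0]) rotate([0, atan2(154, 528), 0]) cube([29, 34, 550]);
translate([404, 89, 0]) mirror([1, 0, 0]) rotate([0, atan2(154, 528), 0]) cube([29, 34, 550]);
translate([0, 598, 0]) rotate([0, atan2(154, 528), 0]) cube([29, 34, 550]);
translate([404, 598, 0]) mirror([1, 0, 0]) rotate([0, atan2(154, 528), 0]) cube([29, 34, 550]);


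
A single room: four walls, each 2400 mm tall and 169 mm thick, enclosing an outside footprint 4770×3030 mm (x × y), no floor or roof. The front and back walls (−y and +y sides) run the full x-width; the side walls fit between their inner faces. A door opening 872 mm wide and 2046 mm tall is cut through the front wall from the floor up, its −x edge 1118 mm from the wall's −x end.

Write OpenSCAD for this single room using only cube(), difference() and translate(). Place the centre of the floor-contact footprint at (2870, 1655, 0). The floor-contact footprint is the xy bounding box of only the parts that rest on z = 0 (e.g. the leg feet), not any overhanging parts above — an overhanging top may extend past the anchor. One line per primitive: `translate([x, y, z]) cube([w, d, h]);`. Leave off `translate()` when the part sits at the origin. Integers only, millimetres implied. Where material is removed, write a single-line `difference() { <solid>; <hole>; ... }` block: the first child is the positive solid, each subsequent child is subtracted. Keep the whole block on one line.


difference() { translate([485, 140, 0]) cube([4770, 169, 2400]); translate([1603, 140, 0]) cube([872, 169, 2046]); }
translate([485, 3001, 0]) cube([4770, 169, 2400]);
translate([485, 309, 0]) cube([169, 2692, 2400]);
translate([5086, 309, 0]) cube([169, 2692, 2400]);


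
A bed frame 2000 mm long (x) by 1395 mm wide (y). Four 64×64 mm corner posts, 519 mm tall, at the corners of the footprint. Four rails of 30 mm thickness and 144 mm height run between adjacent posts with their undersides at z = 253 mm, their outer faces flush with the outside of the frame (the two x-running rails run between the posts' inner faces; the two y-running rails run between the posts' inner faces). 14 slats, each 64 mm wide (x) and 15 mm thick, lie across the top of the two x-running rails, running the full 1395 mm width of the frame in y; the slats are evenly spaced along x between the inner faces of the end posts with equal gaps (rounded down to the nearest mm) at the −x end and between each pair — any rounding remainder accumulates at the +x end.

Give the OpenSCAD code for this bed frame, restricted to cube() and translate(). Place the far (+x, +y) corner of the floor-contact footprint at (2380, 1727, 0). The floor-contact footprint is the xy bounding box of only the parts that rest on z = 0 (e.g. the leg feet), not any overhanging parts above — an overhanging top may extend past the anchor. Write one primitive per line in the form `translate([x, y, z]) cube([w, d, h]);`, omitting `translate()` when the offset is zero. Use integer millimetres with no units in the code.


// slat z = rail_z + rail_h = 253 + 144 = 397
// slat gap = ⌊(1872 − 14·64) / 15⌋ = 65
translate([380, 332, 0]) cube([64, 64, 519]);
translate([380, 1663, 0]) cube([64, 64, 519]);
translate([2316, 332, 0]) cube([64, 64, 519]);
translate([2316, 1663, 0]) cube([64, 64, 519]);
translate([444, 332, 253]) cube([1872, 30, 144]);
translate([444, 1697, 253]) cube([1872, 30, 144]);
translate([380, 396, 253]) cube([30, 1267, 144]);
translate([2350, 396, 253]) cube([30, 1267, 144]);
translate([509, 332, 397]) cube([64, 1395, 15]);
translate([638, 332, 397]) cube([64, 1395, 15]);
translate([767, 332, 397]) cube([64, 1395, 15]);
translate([896, 332, 397]) cube([64, 1395, 15]);
translate([1025, 332, 397]) cube([64, 1395, 15]);
translate([1154, 332, 397]) cube([64, 1395, 15]);
translate([1283, 332, 397]) cube([64, 1395, 15]);
translate([1412, 332, 397]) cube([64, 1395, 15]);
translate([1541, 332, 397]) cube([64, 1395, 15]);
translate([1670, 332, 397]) cube([64, 1395, 15]);
translate([1799, 332, 397]) cube([64, 1395, 15]);
translate([1928, 332, 397]) cube([64, 1395, 15]);
translate([2057, 332, 397]) cube([64, 1395, 15]);
translate([2186, 332, 397]) cube([64, 1395, 15]);


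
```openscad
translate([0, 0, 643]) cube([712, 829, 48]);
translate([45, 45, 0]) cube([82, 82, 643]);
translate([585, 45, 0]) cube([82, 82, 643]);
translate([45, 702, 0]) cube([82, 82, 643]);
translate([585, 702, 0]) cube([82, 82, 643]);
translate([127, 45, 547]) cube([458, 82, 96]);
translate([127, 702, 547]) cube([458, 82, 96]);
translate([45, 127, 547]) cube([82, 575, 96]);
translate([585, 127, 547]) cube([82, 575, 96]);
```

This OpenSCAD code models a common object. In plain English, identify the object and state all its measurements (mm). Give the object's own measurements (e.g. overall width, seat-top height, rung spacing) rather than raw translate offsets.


A table: top 712 mm (x) × 829 mm (y), 48 mm thick, upper face at z = 691 mm, on four 82×82 mm square legs, each inset 45 mm from the nearest pair of top edges from z = 0 to the bottom of the top. Four apron rails, 82 mm thick and 96 mm tall, run between adjacent legs with their top edges flush with the underside of the top and their outer faces flush with the legs' outer faces.


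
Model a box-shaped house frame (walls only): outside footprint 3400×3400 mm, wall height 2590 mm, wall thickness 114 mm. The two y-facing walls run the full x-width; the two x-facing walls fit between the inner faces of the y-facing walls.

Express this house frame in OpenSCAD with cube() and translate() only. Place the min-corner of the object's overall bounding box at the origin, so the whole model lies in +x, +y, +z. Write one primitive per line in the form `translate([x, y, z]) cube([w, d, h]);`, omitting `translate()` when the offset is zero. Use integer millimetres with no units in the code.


cube([3400, 114, 2590]);
translate([0, 3286, 0]) cube([3400, 114, 2590]);
translate([0, 114, 0]) cube([114, 3172, 2590]);
translate([3286, 114, 0]) cube([114, 3172, 2590]);


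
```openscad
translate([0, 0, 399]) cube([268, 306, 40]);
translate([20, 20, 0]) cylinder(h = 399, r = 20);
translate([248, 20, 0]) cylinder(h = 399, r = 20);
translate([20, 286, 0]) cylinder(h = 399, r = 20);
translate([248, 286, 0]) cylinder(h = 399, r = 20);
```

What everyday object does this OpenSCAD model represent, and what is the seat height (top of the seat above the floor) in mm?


A stool. The seat height is 439 mm.

A 268×306×40 slab at z = 399 on four corner cylinders — a stool. The seat top is 399 + 40 = 439 mm.


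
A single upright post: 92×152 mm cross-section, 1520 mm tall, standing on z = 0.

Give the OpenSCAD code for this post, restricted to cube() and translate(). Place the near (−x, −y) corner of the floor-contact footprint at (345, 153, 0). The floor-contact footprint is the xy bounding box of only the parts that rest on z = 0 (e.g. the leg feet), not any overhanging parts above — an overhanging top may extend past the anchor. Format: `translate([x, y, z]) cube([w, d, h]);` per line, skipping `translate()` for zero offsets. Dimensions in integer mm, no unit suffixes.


translate([345, 153, 0]) cube([92, 152, 1520]);


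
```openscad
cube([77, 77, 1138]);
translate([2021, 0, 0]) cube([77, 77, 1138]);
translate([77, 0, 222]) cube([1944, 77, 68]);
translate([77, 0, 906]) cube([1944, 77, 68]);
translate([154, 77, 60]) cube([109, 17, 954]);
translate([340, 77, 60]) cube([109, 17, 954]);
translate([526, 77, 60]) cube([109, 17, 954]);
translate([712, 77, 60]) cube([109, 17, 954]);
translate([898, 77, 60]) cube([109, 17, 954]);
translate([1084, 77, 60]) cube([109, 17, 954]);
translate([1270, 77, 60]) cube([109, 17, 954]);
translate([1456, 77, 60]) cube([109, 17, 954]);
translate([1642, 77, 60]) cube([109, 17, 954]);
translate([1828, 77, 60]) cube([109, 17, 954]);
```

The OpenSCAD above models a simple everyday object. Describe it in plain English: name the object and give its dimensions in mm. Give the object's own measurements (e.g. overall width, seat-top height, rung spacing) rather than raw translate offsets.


A fence section. Two 77×77 mm posts, 1138 mm tall, stand on the floor with a clear span of 1944 mm between their inner faces. Two horizontal rails of 77×68 mm section span the gap between the posts with their undersides at z = 222 mm and z = 906 mm, flush with the posts' −y face. 10 pickets, each 109 mm wide, 17 mm thick and 954 mm tall, are fixed to the +y face of the rails with their bottoms at z = 60 mm, spaced across the span with a 77 mm gap after the −x post and between neighbouring pickets, with 84 mm left before the +x post.


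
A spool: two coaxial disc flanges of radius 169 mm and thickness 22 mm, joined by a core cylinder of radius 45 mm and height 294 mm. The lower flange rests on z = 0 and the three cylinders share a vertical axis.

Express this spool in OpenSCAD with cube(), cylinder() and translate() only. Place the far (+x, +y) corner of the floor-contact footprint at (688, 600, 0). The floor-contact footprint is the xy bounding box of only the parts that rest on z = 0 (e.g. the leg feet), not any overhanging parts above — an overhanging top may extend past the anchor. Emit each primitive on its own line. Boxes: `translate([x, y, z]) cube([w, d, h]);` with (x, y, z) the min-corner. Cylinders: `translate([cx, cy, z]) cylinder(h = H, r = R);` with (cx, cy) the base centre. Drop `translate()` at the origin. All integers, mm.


translate([519, 431, 0]) cylinder(h = 22, r = 169);
translate([519, 431, 22]) cylinder(h = 294, r = 45);
translate([519, 431, 316]) cylinder(h = 22, r = 169);


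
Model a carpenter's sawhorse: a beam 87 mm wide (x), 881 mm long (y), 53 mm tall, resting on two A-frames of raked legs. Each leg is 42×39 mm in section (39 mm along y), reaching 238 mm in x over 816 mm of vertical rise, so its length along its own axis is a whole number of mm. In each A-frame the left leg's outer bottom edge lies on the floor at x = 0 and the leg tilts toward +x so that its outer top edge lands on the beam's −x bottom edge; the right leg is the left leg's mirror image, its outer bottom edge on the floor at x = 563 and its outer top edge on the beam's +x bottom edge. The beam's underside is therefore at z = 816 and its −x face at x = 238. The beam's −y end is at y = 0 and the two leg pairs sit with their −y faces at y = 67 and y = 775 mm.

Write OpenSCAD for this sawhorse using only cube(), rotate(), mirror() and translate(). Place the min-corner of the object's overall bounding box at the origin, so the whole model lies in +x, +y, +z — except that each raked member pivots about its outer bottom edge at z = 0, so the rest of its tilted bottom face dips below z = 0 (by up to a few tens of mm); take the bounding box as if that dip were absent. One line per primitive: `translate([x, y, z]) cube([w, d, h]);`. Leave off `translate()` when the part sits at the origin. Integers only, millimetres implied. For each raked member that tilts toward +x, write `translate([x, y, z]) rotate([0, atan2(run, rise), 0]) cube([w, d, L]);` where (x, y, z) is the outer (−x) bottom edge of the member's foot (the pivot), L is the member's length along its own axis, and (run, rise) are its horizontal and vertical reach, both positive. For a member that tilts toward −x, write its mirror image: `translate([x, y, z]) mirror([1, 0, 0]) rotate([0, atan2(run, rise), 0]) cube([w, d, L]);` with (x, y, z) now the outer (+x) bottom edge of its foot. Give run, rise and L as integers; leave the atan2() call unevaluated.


// leg length = √(238² + 816²) = 850
// right-leg outer foot x = 2·238 + 87 = 563
// beam min-corner = (238, 0, 816)
translate([238, 0, 816]) cube([87, 881, 53]);
translate([0, 67, 0]) rotate([0, atan2(238, 816), 0]) cube([42, 39, 850]);
translate([563, 67, 0]) mirror([1, 0, 0]) rotate([0, atan2(238, 816), 0]) cube([42, 39, 850]);
translate([0, 775, 0]) rotate([0, atan2(238, 816), 0]) cube([42, 39, 850]);
translate([563, 775, 0]) mirror([1, 0, 0]) rotate([0, atan2(238, 816), 0]) cube([42, 39, 850]);


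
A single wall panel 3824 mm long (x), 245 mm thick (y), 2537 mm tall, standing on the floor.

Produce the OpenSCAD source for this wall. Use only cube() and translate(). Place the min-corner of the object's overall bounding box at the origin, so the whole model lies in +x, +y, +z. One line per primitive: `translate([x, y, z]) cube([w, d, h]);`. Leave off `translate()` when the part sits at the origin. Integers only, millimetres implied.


cube([3824, 245, 2537]);


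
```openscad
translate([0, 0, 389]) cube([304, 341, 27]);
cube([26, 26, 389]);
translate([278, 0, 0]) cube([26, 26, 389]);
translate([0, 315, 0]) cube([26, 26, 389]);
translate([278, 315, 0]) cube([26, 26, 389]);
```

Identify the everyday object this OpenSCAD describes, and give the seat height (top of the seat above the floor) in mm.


A stool. The seat height is 416 mm.

A 304×341×27 slab at z = 389 on four corner posts — a stool. The seat top is 389 + 27 = 416 mm.


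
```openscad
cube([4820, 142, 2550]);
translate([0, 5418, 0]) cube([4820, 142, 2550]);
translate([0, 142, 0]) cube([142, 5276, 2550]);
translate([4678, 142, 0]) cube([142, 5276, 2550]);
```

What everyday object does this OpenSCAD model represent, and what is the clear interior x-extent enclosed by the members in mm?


A house (or room) frame. The interior width is 4536 mm.

Four 2550 mm walls enclosing a rectangle with no floor or roof — a room or house frame. Outside width is 4820 mm and wall thickness is 142 mm, so the interior width is 4820 − 2 × 142 = 4536 mm.


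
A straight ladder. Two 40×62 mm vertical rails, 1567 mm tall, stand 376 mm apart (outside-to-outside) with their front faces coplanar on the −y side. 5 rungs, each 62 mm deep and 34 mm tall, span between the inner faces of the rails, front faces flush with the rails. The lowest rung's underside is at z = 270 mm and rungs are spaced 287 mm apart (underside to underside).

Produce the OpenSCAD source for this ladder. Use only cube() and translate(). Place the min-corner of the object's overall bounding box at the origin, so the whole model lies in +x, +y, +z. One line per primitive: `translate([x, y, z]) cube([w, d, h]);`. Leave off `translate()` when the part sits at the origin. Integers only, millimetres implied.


cube([40, 62, 1567]);
translate([336, 0, 0]) cube([40, 62, 1567]);
translate([40, 0, 270]) cube([296, 62, 34]);
translate([40, 0, 557]) cube([296, 62, 34]);
translate([40, 0, 844]) cube([296, 62, 34]);
translate([40, 0, 1131]) cube([296, 62, 34]);
translate([40, 0, 1418]) cube([296, 62, 34]);


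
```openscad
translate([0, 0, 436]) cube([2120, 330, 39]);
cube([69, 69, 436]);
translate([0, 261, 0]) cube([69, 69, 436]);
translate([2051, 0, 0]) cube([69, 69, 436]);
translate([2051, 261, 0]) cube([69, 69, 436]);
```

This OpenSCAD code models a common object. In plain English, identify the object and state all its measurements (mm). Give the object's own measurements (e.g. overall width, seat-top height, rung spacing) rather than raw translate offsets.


A bench: a 2120×330 mm seat slab, 39 mm thick, top at z = 475 mm, on four 69×69 mm square legs flush with the seat corners and standing on z = 0.


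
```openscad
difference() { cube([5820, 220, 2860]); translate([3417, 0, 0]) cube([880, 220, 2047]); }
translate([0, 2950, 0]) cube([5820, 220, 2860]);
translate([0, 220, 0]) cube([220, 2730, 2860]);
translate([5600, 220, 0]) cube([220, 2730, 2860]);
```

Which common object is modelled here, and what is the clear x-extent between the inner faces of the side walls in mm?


A single room. The interior width is 5380 mm.

Four walls enclosing a rectangle with a door in the front wall — a room. Outside width 5820 minus two 220 mm walls gives 5380 mm.


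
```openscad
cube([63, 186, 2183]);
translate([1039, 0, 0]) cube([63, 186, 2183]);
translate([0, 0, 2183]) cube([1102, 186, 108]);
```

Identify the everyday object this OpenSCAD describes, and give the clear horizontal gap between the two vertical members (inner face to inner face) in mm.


A door frame. The clear opening width is 976 mm.

Two 2183 mm tall posts with a header on top — a door frame. The left jamb is 63 mm wide at x = 0; the right jamb starts at x = 1039. The clear opening is 1039 − 63 = 976 mm.


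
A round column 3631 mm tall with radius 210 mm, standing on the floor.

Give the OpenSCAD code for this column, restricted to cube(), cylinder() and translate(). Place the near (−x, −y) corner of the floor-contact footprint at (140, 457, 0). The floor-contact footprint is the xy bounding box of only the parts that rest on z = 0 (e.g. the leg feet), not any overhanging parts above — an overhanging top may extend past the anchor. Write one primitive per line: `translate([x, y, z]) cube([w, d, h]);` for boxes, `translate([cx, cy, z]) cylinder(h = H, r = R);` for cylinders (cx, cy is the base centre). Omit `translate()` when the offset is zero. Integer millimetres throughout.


translate([350, 667, 0]) cylinder(h = 3631, r = 210);


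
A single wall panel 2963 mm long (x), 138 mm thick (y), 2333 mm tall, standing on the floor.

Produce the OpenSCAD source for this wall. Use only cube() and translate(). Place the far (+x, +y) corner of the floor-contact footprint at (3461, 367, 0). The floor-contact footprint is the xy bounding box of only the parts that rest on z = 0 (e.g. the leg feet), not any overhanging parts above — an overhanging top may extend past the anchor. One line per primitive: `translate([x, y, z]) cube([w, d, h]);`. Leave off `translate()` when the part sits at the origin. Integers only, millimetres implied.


translate([498, 229, 0]) cube([2963, 138, 2333]);
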